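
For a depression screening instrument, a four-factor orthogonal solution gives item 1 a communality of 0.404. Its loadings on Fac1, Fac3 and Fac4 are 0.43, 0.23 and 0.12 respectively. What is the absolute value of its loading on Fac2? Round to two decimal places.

Under orthogonal rotation h² = Σλ², so λ_Fac2² = h² − (0.2522) = 0.404 − 0.2522 = 0.1518.
|λ| = √0.1518 = 0.3896.

0.39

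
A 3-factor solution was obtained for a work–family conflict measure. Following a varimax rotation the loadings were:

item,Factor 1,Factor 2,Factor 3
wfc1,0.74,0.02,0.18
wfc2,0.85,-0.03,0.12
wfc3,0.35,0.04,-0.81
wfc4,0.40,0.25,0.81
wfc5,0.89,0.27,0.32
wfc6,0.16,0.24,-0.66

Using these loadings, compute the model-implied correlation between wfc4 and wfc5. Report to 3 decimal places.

0.683

r̂ = Σ λ_i·λ_j across factors = (0.40)(0.89) + (0.25)(0.27) + (0.81)(0.32)
  = +0.3560 +0.0675 +0.2592 = 0.6827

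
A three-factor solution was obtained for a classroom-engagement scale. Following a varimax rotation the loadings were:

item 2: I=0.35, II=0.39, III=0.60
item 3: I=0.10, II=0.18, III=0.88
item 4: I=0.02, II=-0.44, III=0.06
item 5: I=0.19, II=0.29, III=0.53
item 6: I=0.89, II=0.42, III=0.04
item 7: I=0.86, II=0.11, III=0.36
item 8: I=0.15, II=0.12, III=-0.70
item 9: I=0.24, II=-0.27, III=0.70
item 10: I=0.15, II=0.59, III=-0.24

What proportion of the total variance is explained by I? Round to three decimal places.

0.200

SS loadings for I = 0.35² + 0.10² + 0.02² + 0.19² + 0.89² + 0.86² + 0.15² + 0.24² + 0.15² = 1.8033
Proportion of variance = 1.8033 / 9 = 0.2004.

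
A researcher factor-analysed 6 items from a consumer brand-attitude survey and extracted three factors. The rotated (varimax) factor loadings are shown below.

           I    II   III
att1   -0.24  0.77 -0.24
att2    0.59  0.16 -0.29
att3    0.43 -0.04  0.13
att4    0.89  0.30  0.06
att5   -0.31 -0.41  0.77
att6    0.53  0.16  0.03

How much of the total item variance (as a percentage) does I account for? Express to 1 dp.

SS loadings for I = (-0.24)² + 0.59² + 0.43² + 0.89² + (-0.31)² + 0.53² = 1.7597
With 6 standardized items, total variance = 6. Proportion = 1.7597/6 = 0.2933 → 29.33%.

29.3%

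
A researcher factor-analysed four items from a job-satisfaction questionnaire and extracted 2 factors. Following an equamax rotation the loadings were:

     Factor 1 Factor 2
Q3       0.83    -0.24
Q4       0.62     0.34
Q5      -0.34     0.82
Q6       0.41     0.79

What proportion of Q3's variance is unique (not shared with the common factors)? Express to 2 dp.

h² = 0.83² + (-0.24)² = 0.6889 + 0.0576 = 0.7465
Uniqueness u² = 1 − h² = 1 − 0.7465 = 0.2535

0.25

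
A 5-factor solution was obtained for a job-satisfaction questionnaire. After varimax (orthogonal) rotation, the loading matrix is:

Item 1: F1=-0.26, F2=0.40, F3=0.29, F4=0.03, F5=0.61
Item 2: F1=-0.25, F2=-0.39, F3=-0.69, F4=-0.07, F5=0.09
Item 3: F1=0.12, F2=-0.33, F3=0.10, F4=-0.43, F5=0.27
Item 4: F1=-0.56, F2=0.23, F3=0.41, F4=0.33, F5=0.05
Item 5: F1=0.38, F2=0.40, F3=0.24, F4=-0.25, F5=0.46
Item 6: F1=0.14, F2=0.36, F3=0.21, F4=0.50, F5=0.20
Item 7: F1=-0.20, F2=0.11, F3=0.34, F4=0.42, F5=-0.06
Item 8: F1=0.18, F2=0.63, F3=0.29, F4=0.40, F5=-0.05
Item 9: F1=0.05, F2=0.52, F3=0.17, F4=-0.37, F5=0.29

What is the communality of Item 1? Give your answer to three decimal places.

h² = (-0.26)² + 0.40² + 0.29² + 0.03² + 0.61² = 0.0676 + 0.1600 + 0.0841 + 0.0009 + 0.3721 = 0.6847

0.685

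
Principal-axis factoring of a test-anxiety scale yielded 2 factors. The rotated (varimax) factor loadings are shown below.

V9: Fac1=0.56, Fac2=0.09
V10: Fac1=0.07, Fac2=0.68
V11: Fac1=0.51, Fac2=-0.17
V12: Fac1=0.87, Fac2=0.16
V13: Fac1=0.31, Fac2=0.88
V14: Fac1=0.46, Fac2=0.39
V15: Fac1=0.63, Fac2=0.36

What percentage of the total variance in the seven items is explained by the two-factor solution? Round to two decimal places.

51.73%

SS loadings by factor: 2.0401, 1.5811; total = 3.6212.
Total variance with 7 standardized items is 7, so the solution explains 3.6212/7 = 0.5173 = 51.73%.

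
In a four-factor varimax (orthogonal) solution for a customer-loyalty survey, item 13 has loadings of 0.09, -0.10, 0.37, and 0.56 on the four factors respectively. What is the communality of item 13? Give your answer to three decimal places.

h² = 0.09² + (-0.10)² + 0.37² + 0.56² = 0.0081 + 0.0100 + 0.1369 + 0.3136 = 0.4686

0.469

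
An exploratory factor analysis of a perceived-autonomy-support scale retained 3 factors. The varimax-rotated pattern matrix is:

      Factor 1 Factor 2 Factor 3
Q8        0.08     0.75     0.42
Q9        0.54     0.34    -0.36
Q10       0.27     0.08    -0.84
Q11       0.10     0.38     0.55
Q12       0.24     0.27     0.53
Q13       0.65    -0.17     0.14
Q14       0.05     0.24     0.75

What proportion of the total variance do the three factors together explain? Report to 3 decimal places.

0.576

SS loadings by factor: 0.8635, 0.9883, 2.1771; total = 4.0289.
Total variance with 7 standardized items is 7, so the solution explains 4.0289/7 = 0.5756.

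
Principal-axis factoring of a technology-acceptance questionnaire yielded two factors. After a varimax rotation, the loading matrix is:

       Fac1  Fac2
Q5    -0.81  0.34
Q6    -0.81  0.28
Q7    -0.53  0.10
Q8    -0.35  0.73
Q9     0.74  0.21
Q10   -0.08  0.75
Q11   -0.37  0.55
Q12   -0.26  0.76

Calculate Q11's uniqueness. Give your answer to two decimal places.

h² = (-0.37)² + 0.55² = 0.1369 + 0.3025 = 0.4394
Uniqueness u² = 1 − h² = 1 − 0.4394 = 0.5606

0.56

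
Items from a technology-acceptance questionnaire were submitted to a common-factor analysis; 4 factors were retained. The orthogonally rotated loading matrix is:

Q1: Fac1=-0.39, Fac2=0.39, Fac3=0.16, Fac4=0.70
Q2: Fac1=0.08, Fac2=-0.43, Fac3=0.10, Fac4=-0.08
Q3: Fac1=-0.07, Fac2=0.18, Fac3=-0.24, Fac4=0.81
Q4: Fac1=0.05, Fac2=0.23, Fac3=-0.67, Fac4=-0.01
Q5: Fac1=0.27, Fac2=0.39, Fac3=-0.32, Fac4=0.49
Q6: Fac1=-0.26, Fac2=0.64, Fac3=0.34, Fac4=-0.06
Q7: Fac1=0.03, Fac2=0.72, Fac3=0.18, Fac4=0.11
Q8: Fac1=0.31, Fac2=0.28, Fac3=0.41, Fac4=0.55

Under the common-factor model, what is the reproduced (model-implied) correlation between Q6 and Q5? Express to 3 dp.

0.041

r̂ = Σ λ_i·λ_j across factors = (-0.26)(0.27) + (0.64)(0.39) + (0.34)(-0.32) + (-0.06)(0.49)
  = -0.0702 +0.2496 -0.1088 -0.0294 = 0.0412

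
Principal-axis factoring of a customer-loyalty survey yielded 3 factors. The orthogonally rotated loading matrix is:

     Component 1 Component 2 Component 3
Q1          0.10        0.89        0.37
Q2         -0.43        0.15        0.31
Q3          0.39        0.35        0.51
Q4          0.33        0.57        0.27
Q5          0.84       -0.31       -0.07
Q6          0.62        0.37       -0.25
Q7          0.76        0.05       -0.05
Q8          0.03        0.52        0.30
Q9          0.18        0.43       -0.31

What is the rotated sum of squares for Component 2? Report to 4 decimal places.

1.9528

SS loadings for Component 2 = 0.89² + 0.15² + 0.35² + 0.57² + (-0.31)² + 0.37² + 0.05² + 0.52² + 0.43² = 0.7921 + 0.0225 + 0.1225 + 0.3249 + 0.0961 + 0.1369 + 0.0025 + 0.2704 + 0.1849 = 1.9528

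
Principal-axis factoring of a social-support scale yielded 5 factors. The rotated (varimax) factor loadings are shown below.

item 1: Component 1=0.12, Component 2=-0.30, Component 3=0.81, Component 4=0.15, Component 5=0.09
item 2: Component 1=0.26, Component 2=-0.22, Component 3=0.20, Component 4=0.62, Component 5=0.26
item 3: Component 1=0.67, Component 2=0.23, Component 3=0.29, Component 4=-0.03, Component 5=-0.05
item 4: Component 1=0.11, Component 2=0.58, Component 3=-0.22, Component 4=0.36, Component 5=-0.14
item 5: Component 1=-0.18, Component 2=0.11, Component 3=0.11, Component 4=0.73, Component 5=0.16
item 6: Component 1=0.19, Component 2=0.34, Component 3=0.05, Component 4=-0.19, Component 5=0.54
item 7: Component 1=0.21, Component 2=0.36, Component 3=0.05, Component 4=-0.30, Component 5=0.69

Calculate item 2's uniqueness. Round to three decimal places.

h² = 0.26² + (-0.22)² + 0.20² + 0.62² + 0.26² = 0.0676 + 0.0484 + 0.0400 + 0.3844 + 0.0676 = 0.6080
Uniqueness u² = 1 − h² = 1 − 0.6080 = 0.3920

0.392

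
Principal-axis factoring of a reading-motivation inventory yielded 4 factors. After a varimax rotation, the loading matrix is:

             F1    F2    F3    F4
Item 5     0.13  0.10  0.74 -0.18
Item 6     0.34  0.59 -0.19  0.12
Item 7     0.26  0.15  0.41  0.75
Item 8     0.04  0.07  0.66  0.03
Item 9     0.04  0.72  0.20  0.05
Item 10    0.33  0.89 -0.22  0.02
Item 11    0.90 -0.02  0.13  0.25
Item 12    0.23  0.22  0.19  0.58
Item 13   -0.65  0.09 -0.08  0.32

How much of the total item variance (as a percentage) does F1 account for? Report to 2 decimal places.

SS loadings for F1 = 0.13² + 0.34² + 0.26² + 0.04² + 0.04² + 0.33² + 0.90² + 0.23² + (-0.65)² = 1.5976
With 9 standardized items, total variance = 9. Proportion = 1.5976/9 = 0.1775 → 17.75%.

17.75%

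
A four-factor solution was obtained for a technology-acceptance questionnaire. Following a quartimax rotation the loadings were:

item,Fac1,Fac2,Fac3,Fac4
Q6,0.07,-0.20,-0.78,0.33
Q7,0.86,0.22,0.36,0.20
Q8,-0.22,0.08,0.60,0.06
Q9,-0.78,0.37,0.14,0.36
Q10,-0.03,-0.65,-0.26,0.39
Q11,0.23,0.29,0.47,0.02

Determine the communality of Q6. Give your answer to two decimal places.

0.76

h² = 0.07² + (-0.20)² + (-0.78)² + 0.33² = 0.0049 + 0.0400 + 0.6084 + 0.1089 = 0.7622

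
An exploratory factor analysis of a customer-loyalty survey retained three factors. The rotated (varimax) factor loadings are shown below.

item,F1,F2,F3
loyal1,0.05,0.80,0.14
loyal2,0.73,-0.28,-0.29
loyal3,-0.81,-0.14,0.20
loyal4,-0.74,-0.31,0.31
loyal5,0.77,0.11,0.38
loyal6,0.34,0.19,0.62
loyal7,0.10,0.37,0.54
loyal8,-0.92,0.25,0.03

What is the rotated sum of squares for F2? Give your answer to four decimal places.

1.0817

SS loadings for F2 = 0.80² + (-0.28)² + (-0.14)² + (-0.31)² + 0.11² + 0.19² + 0.37² + 0.25² = 0.6400 + 0.0784 + 0.0196 + 0.0961 + 0.0121 + 0.0361 + 0.1369 + 0.0625 = 1.0817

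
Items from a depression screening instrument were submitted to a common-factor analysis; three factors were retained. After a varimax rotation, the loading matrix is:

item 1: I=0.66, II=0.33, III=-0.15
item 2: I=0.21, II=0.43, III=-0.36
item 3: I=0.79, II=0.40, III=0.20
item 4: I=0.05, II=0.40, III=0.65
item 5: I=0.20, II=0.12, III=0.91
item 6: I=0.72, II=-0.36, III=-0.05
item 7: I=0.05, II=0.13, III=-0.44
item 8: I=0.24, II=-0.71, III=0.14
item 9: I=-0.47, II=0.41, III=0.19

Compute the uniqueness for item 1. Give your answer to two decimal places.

0.43

h² = 0.66² + 0.33² + (-0.15)² = 0.4356 + 0.1089 + 0.0225 = 0.5670
Uniqueness u² = 1 − h² = 1 − 0.5670 = 0.4330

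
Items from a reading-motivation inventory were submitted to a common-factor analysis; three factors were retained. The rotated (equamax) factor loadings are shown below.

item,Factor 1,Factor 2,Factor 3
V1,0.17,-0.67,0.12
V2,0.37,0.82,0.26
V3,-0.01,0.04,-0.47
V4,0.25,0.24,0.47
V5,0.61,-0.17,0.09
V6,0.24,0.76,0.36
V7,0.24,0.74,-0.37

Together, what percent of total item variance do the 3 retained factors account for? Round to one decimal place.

Communalities: 0.4922, 0.8769, 0.2226, 0.3410, 0.4091, 0.7648, 0.7421; Σh² = 3.8487.
Total variance with 7 standardized items is 7, so the solution explains 3.8487/7 = 0.5498 = 54.98%.

55.0%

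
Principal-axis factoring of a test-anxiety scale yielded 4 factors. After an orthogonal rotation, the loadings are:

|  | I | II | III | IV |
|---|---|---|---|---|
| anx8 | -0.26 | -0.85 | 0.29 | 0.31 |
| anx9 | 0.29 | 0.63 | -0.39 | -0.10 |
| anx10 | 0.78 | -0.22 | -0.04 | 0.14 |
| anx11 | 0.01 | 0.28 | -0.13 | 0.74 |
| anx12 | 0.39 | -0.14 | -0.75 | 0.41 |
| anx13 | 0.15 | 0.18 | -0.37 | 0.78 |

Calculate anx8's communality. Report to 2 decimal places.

h² = (-0.26)² + (-0.85)² + 0.29² + 0.31² = 0.0676 + 0.7225 + 0.0841 + 0.0961 = 0.9703

0.97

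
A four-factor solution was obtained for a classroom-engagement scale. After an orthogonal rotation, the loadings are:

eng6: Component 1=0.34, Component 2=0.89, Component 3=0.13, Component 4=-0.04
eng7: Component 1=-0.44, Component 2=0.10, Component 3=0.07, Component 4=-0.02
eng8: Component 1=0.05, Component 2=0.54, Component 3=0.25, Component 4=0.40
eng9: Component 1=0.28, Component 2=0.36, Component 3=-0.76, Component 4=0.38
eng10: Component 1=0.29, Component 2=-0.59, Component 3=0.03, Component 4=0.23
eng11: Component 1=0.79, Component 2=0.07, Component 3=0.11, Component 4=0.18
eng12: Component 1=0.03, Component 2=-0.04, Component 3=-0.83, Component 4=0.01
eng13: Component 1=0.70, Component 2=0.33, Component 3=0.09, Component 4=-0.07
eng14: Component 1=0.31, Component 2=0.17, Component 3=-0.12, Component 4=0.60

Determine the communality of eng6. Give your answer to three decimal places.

h² = 0.34² + 0.89² + 0.13² + (-0.04)² = 0.1156 + 0.7921 + 0.0169 + 0.0016 = 0.9262

0.926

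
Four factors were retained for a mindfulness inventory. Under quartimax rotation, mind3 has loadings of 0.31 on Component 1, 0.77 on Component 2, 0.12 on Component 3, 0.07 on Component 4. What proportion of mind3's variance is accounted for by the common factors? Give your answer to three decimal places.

h² = 0.31² + 0.77² + 0.12² + 0.07² = 0.0961 + 0.5929 + 0.0144 + 0.0049 = 0.7083

0.708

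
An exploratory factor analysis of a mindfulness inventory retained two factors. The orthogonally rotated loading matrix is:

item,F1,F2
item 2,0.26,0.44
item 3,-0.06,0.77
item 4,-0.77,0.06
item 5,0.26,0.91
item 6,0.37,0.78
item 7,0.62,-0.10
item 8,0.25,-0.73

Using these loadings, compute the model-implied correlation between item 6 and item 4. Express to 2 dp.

r̂ = Σ λ_i·λ_j across factors = (0.37)(-0.77) + (0.78)(0.06)
  = -0.2849 +0.0468 = -0.2381

-0.24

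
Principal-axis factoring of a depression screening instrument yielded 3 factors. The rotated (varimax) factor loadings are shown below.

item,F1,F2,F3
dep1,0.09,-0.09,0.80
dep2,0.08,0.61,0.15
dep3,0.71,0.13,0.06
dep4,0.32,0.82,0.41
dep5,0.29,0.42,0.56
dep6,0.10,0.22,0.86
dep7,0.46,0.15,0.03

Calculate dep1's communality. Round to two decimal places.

h² = 0.09² + (-0.09)² + 0.80² = 0.0081 + 0.0081 + 0.6400 = 0.6562

0.66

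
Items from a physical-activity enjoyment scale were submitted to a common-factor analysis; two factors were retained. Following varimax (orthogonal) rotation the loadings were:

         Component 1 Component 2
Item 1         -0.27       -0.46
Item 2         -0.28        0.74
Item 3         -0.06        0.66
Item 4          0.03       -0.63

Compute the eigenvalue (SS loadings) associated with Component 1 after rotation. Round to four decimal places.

0.1558

SS loadings for Component 1 = (-0.27)² + (-0.28)² + (-0.06)² + 0.03² = 0.0729 + 0.0784 + 0.0036 + 0.0009 = 0.1558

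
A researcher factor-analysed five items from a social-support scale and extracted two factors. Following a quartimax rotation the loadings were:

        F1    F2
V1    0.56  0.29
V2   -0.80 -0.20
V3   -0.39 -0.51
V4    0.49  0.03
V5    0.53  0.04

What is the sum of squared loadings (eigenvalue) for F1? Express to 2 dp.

1.63

SS loadings for F1 = 0.56² + (-0.80)² + (-0.39)² + 0.49² + 0.53² = 0.3136 + 0.6400 + 0.1521 + 0.2401 + 0.2809 = 1.6267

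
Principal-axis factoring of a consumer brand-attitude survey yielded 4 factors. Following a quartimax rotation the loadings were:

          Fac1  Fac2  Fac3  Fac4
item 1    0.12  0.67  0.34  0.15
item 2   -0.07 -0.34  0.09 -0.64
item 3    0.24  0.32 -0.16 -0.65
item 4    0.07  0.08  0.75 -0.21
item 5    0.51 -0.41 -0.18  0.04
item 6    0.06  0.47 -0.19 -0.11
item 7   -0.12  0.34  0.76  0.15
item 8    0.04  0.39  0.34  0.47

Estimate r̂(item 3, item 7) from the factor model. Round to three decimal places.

r̂ = Σ λ_i·λ_j across factors = (0.24)(-0.12) + (0.32)(0.34) + (-0.16)(0.76) + (-0.65)(0.15)
  = -0.0288 +0.1088 -0.1216 -0.0975 = -0.1391

-0.139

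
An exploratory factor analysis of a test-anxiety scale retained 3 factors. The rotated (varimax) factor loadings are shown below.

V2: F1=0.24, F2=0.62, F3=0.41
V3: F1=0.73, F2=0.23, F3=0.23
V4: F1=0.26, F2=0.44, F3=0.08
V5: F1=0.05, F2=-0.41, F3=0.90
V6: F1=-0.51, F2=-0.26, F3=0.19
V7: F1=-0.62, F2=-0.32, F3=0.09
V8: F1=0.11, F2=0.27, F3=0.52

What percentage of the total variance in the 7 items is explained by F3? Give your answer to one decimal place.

SS loadings for F3 = 0.41² + 0.23² + 0.08² + 0.90² + 0.19² + 0.09² + 0.52² = 1.3520
With 7 standardized items, total variance = 7. Proportion = 1.3520/7 = 0.1931 → 19.31%.

19.3%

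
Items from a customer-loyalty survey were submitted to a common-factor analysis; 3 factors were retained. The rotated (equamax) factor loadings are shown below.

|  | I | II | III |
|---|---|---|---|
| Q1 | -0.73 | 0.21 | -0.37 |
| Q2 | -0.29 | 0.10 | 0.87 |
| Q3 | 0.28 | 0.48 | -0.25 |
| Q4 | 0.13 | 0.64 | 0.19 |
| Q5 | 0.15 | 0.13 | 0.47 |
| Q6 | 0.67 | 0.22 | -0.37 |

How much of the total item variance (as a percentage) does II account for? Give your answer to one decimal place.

SS loadings for II = 0.21² + 0.10² + 0.48² + 0.64² + 0.13² + 0.22² = 0.7594
With 6 standardized items, total variance = 6. Proportion = 0.7594/6 = 0.1266 → 12.66%.

12.7%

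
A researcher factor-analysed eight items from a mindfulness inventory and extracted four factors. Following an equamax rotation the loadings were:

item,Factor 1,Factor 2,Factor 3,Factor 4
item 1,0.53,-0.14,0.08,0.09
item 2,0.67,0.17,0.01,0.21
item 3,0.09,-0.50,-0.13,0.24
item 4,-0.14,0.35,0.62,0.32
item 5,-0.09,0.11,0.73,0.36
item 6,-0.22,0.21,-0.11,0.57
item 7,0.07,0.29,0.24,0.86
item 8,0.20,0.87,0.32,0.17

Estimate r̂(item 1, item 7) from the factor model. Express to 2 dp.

r̂ = Σ λ_i·λ_j across factors = (0.53)(0.07) + (-0.14)(0.29) + (0.08)(0.24) + (0.09)(0.86)
  = +0.0371 -0.0406 +0.0192 +0.0774 = 0.0931

0.09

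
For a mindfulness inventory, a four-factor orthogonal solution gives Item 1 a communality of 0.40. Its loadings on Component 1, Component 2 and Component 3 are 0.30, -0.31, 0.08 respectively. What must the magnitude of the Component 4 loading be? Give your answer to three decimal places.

Under orthogonal rotation h² = Σλ², so λ_Component 4² = h² − (0.1925) = 0.40 − 0.1925 = 0.2075.
|λ| = √0.2075 = 0.4555.

0.456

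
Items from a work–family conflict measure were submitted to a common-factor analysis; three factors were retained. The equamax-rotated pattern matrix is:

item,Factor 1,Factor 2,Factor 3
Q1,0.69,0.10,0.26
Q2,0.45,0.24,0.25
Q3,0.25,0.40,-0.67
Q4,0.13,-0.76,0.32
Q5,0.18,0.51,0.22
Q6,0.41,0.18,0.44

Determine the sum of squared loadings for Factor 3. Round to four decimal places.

0.9234

SS loadings for Factor 3 = 0.26² + 0.25² + (-0.67)² + 0.32² + 0.22² + 0.44² = 0.0676 + 0.0625 + 0.4489 + 0.1024 + 0.0484 + 0.1936 = 0.9234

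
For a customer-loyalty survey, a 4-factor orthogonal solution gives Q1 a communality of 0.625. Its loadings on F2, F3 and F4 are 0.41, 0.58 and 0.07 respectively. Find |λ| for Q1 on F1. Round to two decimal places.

0.34

Under orthogonal rotation h² = Σλ², so λ_F1² = h² − (0.5094) = 0.625 − 0.5094 = 0.1156.
|λ| = √0.1156 = 0.3400.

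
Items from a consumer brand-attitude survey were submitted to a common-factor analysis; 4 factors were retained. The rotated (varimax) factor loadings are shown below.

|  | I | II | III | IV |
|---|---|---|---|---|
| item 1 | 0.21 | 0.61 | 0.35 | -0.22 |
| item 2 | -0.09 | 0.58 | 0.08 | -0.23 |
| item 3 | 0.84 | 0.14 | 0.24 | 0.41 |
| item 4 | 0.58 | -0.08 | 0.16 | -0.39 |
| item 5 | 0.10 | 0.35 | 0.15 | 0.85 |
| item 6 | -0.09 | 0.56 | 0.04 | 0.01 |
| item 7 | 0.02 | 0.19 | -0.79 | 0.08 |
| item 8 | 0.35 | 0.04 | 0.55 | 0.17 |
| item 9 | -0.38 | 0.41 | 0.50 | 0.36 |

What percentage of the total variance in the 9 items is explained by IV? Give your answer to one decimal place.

SS loadings for IV = (-0.22)² + (-0.23)² + 0.41² + (-0.39)² + 0.85² + 0.01² + 0.08² + 0.17² + 0.36² = 1.3090
With 9 standardized items, total variance = 9. Proportion = 1.3090/9 = 0.1454 → 14.54%.

14.5%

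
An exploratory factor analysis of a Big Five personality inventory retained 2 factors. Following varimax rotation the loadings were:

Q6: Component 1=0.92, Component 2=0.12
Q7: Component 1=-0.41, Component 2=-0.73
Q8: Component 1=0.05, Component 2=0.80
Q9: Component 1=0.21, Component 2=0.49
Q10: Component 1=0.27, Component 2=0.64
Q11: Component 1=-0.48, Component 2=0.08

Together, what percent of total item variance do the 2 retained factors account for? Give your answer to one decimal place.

53.5%

Communalities: 0.8608, 0.7010, 0.6425, 0.2842, 0.4825, 0.2368; Σh² = 3.2078.
Total variance with 6 standardized items is 6, so the solution explains 3.2078/6 = 0.5346 = 53.46%.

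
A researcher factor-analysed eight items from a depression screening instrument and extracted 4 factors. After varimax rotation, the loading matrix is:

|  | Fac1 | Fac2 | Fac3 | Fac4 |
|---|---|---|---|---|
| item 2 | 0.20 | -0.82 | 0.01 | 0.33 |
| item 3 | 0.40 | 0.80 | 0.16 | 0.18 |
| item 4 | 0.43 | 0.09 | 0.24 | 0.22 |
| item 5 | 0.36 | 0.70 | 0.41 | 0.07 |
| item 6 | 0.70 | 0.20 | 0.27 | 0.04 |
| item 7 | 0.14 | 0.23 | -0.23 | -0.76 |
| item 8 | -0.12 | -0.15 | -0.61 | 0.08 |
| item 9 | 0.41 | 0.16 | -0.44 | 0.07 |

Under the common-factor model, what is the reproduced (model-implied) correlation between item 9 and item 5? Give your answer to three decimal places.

0.084

r̂ = Σ λ_i·λ_j across factors = (0.41)(0.36) + (0.16)(0.70) + (-0.44)(0.41) + (0.07)(0.07)
  = +0.1476 +0.1120 -0.1804 +0.0049 = 0.0841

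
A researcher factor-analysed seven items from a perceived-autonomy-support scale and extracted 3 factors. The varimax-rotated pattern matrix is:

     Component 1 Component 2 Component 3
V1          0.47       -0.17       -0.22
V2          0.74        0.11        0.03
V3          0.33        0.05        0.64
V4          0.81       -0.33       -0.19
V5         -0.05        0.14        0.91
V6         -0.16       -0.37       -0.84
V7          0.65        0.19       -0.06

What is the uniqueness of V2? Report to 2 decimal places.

0.44

h² = 0.74² + 0.11² + 0.03² = 0.5476 + 0.0121 + 0.0009 = 0.5606
Uniqueness u² = 1 − h² = 1 − 0.5606 = 0.4394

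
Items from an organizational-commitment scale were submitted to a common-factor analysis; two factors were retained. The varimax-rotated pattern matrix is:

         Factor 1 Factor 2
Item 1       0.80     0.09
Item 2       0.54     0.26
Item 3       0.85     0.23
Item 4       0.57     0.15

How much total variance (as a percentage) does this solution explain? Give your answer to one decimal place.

Communalities: 0.6481, 0.3592, 0.7754, 0.3474; Σh² = 2.1301.
Total variance with 4 standardized items is 4, so the solution explains 2.1301/4 = 0.5325 = 53.25%.

53.3%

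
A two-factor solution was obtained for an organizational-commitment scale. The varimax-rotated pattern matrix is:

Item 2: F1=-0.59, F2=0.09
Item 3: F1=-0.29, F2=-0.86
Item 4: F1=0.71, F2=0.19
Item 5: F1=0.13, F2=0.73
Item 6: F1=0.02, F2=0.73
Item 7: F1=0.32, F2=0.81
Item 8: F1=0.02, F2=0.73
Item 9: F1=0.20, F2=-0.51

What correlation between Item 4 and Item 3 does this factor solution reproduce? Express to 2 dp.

-0.37

r̂ = Σ λ_i·λ_j across factors = (0.71)(-0.29) + (0.19)(-0.86)
  = -0.2059 -0.1634 = -0.3693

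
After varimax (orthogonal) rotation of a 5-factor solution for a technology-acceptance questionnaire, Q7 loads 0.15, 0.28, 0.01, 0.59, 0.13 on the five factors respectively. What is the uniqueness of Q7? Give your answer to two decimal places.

0.53

h² = 0.15² + 0.28² + 0.01² + 0.59² + 0.13² = 0.0225 + 0.0784 + 0.0001 + 0.3481 + 0.0169 = 0.4660
Uniqueness u² = 1 − h² = 1 − 0.4660 = 0.5340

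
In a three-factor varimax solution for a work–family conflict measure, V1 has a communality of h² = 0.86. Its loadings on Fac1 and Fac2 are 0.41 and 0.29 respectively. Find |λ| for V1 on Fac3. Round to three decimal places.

0.780

Under orthogonal rotation h² = Σλ², so λ_Fac3² = h² − (0.2522) = 0.86 − 0.2522 = 0.6078.
|λ| = √0.6078 = 0.7796.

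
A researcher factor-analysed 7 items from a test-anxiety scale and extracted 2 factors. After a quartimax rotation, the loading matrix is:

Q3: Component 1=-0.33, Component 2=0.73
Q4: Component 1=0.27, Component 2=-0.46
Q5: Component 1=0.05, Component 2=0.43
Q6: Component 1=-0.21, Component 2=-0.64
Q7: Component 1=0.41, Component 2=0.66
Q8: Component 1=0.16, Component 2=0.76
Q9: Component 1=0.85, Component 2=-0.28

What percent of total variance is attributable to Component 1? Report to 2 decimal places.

16.35%

SS loadings for Component 1 = (-0.33)² + 0.27² + 0.05² + (-0.21)² + 0.41² + 0.16² + 0.85² = 1.1446
With 7 standardized items, total variance = 7. Proportion = 1.1446/7 = 0.1635 → 16.35%.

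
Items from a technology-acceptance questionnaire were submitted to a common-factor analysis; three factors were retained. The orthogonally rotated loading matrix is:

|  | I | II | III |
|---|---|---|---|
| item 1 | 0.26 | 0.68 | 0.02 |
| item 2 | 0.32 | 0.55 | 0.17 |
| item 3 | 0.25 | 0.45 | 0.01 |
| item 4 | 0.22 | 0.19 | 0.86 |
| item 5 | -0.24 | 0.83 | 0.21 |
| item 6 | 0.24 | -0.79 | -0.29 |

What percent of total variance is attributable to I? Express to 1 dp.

6.6%

SS loadings for I = 0.26² + 0.32² + 0.25² + 0.22² + (-0.24)² + 0.24² = 0.3961
With 6 standardized items, total variance = 6. Proportion = 0.3961/6 = 0.0660 → 6.60%.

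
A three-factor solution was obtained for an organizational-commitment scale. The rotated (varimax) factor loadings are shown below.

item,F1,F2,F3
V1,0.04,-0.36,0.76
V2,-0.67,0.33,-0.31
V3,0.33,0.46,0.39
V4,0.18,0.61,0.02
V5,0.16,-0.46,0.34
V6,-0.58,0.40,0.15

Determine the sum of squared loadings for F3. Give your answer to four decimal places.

0.9643

SS loadings for F3 = 0.76² + (-0.31)² + 0.39² + 0.02² + 0.34² + 0.15² = 0.5776 + 0.0961 + 0.1521 + 0.0004 + 0.1156 + 0.0225 = 0.9643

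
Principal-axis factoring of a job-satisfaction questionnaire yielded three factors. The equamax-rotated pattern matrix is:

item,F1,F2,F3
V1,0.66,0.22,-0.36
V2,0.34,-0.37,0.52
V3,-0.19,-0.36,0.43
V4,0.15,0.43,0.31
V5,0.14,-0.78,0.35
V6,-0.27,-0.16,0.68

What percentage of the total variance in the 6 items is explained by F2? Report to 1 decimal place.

18.9%

SS loadings for F2 = 0.22² + (-0.37)² + (-0.36)² + 0.43² + (-0.78)² + (-0.16)² = 1.1338
With 6 standardized items, total variance = 6. Proportion = 1.1338/6 = 0.1890 → 18.90%.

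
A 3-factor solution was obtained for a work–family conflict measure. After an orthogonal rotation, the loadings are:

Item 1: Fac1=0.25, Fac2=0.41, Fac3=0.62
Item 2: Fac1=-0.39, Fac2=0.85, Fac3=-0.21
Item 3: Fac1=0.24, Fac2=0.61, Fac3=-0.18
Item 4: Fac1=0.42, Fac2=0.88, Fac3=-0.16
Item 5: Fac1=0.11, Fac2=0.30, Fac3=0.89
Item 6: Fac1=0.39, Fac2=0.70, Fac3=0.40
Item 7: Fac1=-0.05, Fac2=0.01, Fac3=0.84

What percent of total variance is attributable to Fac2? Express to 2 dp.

37.39%

SS loadings for Fac2 = 0.41² + 0.85² + 0.61² + 0.88² + 0.30² + 0.70² + 0.01² = 2.6172
With 7 standardized items, total variance = 7. Proportion = 2.6172/7 = 0.3739 → 37.39%.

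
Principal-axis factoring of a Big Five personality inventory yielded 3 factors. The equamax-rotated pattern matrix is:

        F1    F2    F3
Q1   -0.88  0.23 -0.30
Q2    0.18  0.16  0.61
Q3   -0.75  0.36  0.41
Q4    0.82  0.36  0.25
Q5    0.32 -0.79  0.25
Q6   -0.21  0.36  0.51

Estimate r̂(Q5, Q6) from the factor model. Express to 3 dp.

-0.224

r̂ = Σ λ_i·λ_j across factors = (0.32)(-0.21) + (-0.79)(0.36) + (0.25)(0.51)
  = -0.0672 -0.2844 +0.1275 = -0.2241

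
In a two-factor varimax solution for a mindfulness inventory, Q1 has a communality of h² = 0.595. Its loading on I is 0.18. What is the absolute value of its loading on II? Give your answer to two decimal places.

Under orthogonal rotation h² = Σλ², so λ_II² = h² − (0.0324) = 0.595 − 0.0324 = 0.5626.
|λ| = √0.5626 = 0.7501.

0.75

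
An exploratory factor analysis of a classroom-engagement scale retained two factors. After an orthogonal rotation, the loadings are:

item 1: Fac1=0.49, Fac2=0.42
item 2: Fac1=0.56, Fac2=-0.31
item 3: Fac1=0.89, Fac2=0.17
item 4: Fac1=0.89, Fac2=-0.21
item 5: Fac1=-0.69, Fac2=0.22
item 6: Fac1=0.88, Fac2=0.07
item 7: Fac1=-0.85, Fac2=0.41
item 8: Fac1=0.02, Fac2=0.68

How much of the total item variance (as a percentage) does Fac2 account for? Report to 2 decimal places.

12.87%

SS loadings for Fac2 = 0.42² + (-0.31)² + 0.17² + (-0.21)² + 0.22² + 0.07² + 0.41² + 0.68² = 1.0293
With 8 standardized items, total variance = 8. Proportion = 1.0293/8 = 0.1287 → 12.87%.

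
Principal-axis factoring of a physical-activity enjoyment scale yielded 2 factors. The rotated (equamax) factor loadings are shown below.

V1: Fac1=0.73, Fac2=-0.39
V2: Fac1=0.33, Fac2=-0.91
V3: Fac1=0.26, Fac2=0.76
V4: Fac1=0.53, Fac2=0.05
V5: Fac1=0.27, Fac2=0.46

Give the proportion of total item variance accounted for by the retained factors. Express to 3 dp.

0.567

Communalities: 0.6850, 0.9370, 0.6452, 0.2834, 0.2845; Σh² = 2.8351.
Total variance with 5 standardized items is 5, so the solution explains 2.8351/5 = 0.5670.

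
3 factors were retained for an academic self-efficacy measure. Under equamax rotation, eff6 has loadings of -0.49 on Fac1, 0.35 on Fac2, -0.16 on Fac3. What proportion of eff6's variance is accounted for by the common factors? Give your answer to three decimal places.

h² = (-0.49)² + 0.35² + (-0.16)² = 0.2401 + 0.1225 + 0.0256 = 0.3882

0.388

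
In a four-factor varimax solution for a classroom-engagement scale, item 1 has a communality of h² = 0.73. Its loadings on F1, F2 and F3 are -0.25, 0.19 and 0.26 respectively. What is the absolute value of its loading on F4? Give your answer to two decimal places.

0.75

Under orthogonal rotation h² = Σλ², so λ_F4² = h² − (0.1662) = 0.73 − 0.1662 = 0.5638.
|λ| = √0.5638 = 0.7509.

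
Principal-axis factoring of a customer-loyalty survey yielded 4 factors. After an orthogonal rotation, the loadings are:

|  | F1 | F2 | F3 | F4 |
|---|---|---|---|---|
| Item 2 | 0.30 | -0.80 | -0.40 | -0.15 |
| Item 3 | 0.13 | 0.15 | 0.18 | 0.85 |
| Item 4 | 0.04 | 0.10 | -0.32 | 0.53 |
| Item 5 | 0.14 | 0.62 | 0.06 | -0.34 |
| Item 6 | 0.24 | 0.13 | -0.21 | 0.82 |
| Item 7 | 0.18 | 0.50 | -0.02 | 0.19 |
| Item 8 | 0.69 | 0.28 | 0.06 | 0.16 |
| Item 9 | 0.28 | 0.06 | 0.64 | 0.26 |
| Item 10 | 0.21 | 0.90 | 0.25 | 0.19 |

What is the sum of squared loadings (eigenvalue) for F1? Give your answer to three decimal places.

SS loadings for F1 = 0.30² + 0.13² + 0.04² + 0.14² + 0.24² + 0.18² + 0.69² + 0.28² + 0.21² = 0.0900 + 0.0169 + 0.0016 + 0.0196 + 0.0576 + 0.0324 + 0.4761 + 0.0784 + 0.0441 = 0.8167

0.817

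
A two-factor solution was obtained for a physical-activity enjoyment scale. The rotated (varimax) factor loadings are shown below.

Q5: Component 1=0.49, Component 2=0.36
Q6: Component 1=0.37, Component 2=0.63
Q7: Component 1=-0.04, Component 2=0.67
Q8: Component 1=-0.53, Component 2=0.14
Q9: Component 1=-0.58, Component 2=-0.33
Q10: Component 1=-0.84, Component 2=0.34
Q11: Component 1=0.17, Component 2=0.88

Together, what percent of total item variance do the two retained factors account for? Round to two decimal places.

Communalities: 0.3697, 0.5338, 0.4505, 0.3005, 0.4453, 0.8212, 0.8033; Σh² = 3.7243.
Total variance with 7 standardized items is 7, so the solution explains 3.7243/7 = 0.5320 = 53.20%.

53.20%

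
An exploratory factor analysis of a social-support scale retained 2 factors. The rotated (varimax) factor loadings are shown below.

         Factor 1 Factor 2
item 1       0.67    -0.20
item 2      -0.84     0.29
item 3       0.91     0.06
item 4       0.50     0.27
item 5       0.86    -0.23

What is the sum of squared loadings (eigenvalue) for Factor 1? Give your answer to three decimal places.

SS loadings for Factor 1 = 0.67² + (-0.84)² + 0.91² + 0.50² + 0.86² = 0.4489 + 0.7056 + 0.8281 + 0.2500 + 0.7396 = 2.9722

2.972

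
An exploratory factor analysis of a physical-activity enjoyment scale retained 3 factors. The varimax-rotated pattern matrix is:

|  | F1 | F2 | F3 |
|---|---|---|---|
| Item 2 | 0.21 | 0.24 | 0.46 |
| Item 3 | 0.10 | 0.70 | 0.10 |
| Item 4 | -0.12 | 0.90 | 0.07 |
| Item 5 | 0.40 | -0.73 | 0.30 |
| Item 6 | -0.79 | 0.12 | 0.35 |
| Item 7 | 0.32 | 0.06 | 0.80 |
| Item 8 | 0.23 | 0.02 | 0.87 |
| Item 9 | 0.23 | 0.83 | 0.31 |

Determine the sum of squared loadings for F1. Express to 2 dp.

1.06

SS loadings for F1 = 0.21² + 0.10² + (-0.12)² + 0.40² + (-0.79)² + 0.32² + 0.23² + 0.23² = 0.0441 + 0.0100 + 0.0144 + 0.1600 + 0.6241 + 0.1024 + 0.0529 + 0.0529 = 1.0608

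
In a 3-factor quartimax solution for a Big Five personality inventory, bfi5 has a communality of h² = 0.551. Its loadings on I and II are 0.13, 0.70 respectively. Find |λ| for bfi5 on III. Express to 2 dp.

0.21

Under orthogonal rotation h² = Σλ², so λ_III² = h² − (0.5069) = 0.551 − 0.5069 = 0.0441.
|λ| = √0.0441 = 0.2100.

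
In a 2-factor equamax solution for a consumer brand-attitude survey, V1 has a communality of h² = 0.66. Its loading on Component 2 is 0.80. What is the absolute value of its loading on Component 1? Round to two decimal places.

Under orthogonal rotation h² = Σλ², so λ_Component 1² = h² − (0.6400) = 0.66 − 0.6400 = 0.0200.
|λ| = √0.0200 = 0.1414.

0.14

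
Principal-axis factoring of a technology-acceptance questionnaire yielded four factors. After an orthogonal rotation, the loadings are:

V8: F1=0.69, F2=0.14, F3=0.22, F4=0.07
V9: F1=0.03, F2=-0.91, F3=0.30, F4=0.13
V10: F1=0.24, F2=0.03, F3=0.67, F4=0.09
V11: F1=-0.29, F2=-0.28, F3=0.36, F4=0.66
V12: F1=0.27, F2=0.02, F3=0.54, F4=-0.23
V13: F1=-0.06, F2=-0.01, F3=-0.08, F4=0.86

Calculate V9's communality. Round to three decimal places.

h² = 0.03² + (-0.91)² + 0.30² + 0.13² = 0.0009 + 0.8281 + 0.0900 + 0.0169 = 0.9359

0.936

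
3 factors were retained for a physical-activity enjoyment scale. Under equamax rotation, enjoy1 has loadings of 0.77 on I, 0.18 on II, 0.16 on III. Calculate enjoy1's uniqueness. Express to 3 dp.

0.349

h² = 0.77² + 0.18² + 0.16² = 0.5929 + 0.0324 + 0.0256 = 0.6509
Uniqueness u² = 1 − h² = 1 − 0.6509 = 0.3491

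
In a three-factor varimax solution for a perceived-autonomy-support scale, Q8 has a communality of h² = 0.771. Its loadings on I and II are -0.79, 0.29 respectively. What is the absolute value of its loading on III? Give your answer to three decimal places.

0.251

Under orthogonal rotation h² = Σλ², so λ_III² = h² − (0.7082) = 0.771 − 0.7082 = 0.0628.
|λ| = √0.0628 = 0.2506.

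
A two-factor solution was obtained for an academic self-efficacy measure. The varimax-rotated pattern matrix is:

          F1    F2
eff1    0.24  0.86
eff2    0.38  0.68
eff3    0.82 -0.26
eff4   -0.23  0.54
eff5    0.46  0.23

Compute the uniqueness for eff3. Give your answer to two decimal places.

h² = 0.82² + (-0.26)² = 0.6724 + 0.0676 = 0.7400
Uniqueness u² = 1 − h² = 1 − 0.7400 = 0.2600

0.26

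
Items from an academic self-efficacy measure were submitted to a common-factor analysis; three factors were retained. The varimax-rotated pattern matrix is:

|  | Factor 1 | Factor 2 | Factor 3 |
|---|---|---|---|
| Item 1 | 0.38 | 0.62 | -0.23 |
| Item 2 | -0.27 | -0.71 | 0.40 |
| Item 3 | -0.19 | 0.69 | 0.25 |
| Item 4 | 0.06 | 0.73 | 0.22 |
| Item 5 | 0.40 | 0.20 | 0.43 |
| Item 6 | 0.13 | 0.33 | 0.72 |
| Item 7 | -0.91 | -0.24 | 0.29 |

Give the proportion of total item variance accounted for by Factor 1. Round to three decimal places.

SS loadings for Factor 1 = 0.38² + (-0.27)² + (-0.19)² + 0.06² + 0.40² + 0.13² + (-0.91)² = 1.2620
Proportion of variance = 1.2620 / 7 = 0.1803.

0.180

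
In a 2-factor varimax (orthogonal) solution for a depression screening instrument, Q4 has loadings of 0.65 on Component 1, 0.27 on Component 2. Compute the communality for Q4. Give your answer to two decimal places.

h² = 0.65² + 0.27² = 0.4225 + 0.0729 = 0.4954

0.50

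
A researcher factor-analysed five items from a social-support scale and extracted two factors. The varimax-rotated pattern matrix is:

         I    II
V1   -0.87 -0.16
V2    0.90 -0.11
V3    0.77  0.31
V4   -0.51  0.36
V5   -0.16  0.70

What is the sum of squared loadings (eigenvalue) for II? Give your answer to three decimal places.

0.753

SS loadings for II = (-0.16)² + (-0.11)² + 0.31² + 0.36² + 0.70² = 0.0256 + 0.0121 + 0.0961 + 0.1296 + 0.4900 = 0.7534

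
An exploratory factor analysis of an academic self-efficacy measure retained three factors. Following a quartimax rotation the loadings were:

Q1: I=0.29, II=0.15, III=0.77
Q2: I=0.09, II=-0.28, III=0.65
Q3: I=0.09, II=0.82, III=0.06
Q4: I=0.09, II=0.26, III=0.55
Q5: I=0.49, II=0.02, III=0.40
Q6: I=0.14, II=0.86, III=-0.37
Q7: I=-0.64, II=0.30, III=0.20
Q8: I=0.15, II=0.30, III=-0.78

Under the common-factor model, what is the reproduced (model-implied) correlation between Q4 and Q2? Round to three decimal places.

0.293

r̂ = Σ λ_i·λ_j across factors = (0.09)(0.09) + (0.26)(-0.28) + (0.55)(0.65)
  = +0.0081 -0.0728 +0.3575 = 0.2928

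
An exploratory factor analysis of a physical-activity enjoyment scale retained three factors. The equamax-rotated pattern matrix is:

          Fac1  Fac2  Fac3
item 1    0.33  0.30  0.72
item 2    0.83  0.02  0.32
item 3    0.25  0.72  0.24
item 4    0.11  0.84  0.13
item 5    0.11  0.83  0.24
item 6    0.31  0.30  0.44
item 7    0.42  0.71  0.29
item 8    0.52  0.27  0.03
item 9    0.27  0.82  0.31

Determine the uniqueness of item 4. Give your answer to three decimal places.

h² = 0.11² + 0.84² + 0.13² = 0.0121 + 0.7056 + 0.0169 = 0.7346
Uniqueness u² = 1 − h² = 1 − 0.7346 = 0.2654

0.265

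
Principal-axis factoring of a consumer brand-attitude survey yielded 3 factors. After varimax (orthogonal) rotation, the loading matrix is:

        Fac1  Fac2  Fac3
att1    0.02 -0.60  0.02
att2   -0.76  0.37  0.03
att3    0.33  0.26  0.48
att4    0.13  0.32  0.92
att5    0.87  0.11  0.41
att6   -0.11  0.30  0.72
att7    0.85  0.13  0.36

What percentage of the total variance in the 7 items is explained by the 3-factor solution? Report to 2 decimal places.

SS loadings by factor: 2.1953, 0.7859, 1.8942; total = 4.8754.
Total variance with 7 standardized items is 7, so the solution explains 4.8754/7 = 0.6965 = 69.65%.

69.65%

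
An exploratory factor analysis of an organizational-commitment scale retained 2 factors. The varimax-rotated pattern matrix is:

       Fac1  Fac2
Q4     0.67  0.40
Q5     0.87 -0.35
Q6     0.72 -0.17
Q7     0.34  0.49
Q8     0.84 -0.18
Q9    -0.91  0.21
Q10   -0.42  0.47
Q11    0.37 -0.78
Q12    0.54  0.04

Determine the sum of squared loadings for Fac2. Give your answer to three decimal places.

SS loadings for Fac2 = 0.40² + (-0.35)² + (-0.17)² + 0.49² + (-0.18)² + 0.21² + 0.47² + (-0.78)² + 0.04² = 0.1600 + 0.1225 + 0.0289 + 0.2401 + 0.0324 + 0.0441 + 0.2209 + 0.6084 + 0.0016 = 1.4589

1.459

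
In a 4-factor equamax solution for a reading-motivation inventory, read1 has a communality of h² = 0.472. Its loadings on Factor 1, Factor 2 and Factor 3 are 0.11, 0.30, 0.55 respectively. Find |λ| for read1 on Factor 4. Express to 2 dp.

Under orthogonal rotation h² = Σλ², so λ_Factor 4² = h² − (0.4046) = 0.472 − 0.4046 = 0.0674.
|λ| = √0.0674 = 0.2596.

0.26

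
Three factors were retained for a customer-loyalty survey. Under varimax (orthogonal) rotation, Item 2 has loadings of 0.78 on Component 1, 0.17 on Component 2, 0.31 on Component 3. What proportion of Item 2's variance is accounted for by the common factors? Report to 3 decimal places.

0.733

h² = 0.78² + 0.17² + 0.31² = 0.6084 + 0.0289 + 0.0961 = 0.7334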